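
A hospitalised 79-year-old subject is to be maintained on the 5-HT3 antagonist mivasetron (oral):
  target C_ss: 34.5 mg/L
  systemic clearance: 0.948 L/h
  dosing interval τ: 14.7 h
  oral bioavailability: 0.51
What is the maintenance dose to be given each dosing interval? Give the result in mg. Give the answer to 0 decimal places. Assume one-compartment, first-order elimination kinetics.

943 mg

At steady state, F × (Dose/τ) = Css × CL.
Dose = Css × CL × τ / F = 34.5 × 0.9480 × 14.7 / 0.51 = 942.7 mg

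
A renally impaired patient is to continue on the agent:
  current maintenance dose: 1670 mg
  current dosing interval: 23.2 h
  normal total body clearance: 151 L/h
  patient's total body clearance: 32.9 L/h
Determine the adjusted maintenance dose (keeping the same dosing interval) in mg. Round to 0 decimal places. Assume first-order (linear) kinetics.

To keep the same average steady-state level, dosing rate must scale with clearance.
CL ratio = 32.9 / 151 = 0.2179
New dose (same interval) = 1670 × 0.2179 = 363.9 mg

364 mg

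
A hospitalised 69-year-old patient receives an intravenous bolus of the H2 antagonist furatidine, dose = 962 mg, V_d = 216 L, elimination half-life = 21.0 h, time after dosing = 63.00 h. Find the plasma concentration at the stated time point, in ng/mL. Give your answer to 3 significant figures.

557 ng/mL

C₀ = Dose / Vd = 962.0 / 216 = 4.454 mg/L
k = ln2 / t½ = 0.693147 / 21.0 = 0.03301 h⁻¹
t / t½ = 63.00 / 21.0 = 3 half-lives
C = C₀ × (1/2)^3 = 4.454 × 0.1250 = 0.5568 mg/L
Convert: 0.5568 mg/L × 1000 = 556.8 ng/mL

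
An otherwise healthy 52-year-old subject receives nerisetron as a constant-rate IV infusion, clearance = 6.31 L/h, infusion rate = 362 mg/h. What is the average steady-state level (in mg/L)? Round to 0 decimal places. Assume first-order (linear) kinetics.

At steady state Css = R₀ / CL = 362 / 6.310 = 57.37 mg/L

57 mg/L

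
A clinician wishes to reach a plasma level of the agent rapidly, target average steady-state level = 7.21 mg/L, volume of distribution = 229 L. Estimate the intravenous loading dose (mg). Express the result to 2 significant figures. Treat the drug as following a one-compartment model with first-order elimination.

LD = Css × Vd = 7.21 × 229 = 1651 mg

1700 mg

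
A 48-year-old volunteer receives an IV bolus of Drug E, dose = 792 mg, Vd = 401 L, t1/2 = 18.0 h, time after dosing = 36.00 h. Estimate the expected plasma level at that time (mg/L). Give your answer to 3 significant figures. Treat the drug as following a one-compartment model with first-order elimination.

0.494 mg/L

C₀ = Dose / Vd = 792.0 / 401 = 1.975 mg/L
k = ln2 / t½ = 0.693147 / 18.0 = 0.03851 h⁻¹
t / t½ = 36.00 / 18.0 = 2 half-lives
C = C₀ × (1/2)^2 = 1.975 × 0.2500 = 0.4938 mg/L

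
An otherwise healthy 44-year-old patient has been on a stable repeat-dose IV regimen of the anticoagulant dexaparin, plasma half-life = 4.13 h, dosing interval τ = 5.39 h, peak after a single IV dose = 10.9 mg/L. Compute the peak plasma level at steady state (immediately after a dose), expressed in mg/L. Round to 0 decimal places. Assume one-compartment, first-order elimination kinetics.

18 mg/L

k = ln2 / t½ = 0.693147 / 4.13 = 0.1678 h⁻¹
e^(−kτ) = e^(−0.1678 × 5.39) = 0.4048
Accumulation ratio R = 1 / (1 − e^(−kτ)) = 1 / (1 − 0.4048) = 1.680
Steady-state peak = C₀ × R = 10.9 × 1.680 = 18.31 mg/L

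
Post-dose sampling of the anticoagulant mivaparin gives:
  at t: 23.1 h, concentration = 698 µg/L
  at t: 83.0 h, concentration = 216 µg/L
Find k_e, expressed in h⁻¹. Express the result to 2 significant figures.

0.020 h⁻¹

k = ln(C₁/C₂) / (t₂ − t₁) = ln(698/216) / (83.0 − 23.1)
  = 1.173 / 59.90 = 0.01958 h⁻¹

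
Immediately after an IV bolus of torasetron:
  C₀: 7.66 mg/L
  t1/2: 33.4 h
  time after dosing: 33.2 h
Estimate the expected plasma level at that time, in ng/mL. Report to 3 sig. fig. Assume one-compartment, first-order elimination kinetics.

k = ln2 / t½ = 0.693147 / 33.4 = 0.02075 h⁻¹
C = C₀ · e^(−k·t) = 7.660 × e^(−0.02075 × 33.2)
  = 7.660 × 0.5021 = 3.846 mg/L
Convert: 3.846 mg/L × 1000 = 3846 ng/mL

3850 ng/mL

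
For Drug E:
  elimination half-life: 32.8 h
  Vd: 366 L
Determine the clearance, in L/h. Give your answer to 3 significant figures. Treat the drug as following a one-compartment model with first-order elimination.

k = ln2 / t½ = 0.693147 / 32.8 = 0.02113 h⁻¹
CL = k × Vd = 0.02113 × 366 = 7.734 L/h

7.73 L/h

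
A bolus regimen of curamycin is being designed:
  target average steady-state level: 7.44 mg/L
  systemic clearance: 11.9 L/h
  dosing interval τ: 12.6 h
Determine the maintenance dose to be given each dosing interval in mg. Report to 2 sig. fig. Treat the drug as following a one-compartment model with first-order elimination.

At steady state, Dose/τ = Css × CL.
Dose = Css × CL × τ = 7.44 × 11.90 × 12.6 = 1116 mg

1100 mg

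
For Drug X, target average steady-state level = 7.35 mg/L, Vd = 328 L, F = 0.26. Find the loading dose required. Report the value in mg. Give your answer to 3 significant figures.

LD = Css × Vd / F = 7.35 × 328 / 0.26 = 9272 mg

9270 mg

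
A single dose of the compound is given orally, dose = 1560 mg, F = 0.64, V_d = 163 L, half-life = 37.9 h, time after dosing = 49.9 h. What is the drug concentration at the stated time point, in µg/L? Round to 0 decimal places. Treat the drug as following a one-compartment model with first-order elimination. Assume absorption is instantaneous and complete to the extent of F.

2459 µg/L

Amount reaching circulation = F × Dose = 0.64 × 1560 = 998.4 mg
C₀ = F·Dose / Vd = 998.4 / 163 = 6.125 mg/L
k = ln2 / t½ = 0.693147 / 37.9 = 0.01829 h⁻¹
C = C₀ · e^(−k·t) = 6.125 × e^(−0.01829 × 49.9)
  = 6.125 × 0.4015 = 2.459 mg/L
Convert: 2.459 mg/L × 1000 = 2459 µg/L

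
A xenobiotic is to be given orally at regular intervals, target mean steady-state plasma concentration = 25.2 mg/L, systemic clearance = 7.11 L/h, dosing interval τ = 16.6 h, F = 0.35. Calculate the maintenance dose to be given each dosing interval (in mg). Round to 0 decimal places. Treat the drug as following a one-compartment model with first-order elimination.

At steady state, F × (Dose/τ) = Css × CL.
Dose = Css × CL × τ / F = 25.2 × 7.110 × 16.6 / 0.35 = 8498 mg

8498 mg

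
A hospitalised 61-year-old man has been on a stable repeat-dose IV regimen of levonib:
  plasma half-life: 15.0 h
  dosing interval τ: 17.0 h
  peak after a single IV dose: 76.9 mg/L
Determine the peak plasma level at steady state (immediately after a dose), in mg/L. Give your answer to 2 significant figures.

140 mg/L

k = ln2 / t½ = 0.693147 / 15.0 = 0.04621 h⁻¹
e^(−kτ) = e^(−0.04621 × 17.0) = 0.4559
Accumulation ratio R = 1 / (1 − e^(−kτ)) = 1 / (1 − 0.4559) = 1.838
Steady-state peak = C₀ × R = 76.9 × 1.838 = 141.3 mg/L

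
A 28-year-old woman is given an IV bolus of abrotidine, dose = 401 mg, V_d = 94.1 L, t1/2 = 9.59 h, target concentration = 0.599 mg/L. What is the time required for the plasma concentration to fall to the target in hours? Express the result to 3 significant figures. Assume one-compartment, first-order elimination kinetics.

C₀ = Dose / Vd = 401.0 / 94.1 = 4.261 mg/L
k = ln2 / t½ = 0.693147 / 9.59 = 0.07228 h⁻¹
t = ln(C₀ / C) / k = ln(4.261 / 0.599) / 0.07228
  = ln(7.114) / 0.07228 = 1.962 / 0.07228 = 27.14 h

27.1 h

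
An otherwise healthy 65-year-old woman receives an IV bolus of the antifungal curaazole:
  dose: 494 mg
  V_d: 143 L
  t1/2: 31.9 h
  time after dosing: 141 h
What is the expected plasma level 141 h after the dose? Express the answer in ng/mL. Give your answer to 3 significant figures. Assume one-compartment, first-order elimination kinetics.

161 ng/mL

C₀ = Dose / Vd = 494.0 / 143 = 3.455 mg/L
k = ln2 / t½ = 0.693147 / 31.9 = 0.02173 h⁻¹
C = C₀ · e^(−k·t) = 3.455 × e^(−0.02173 × 141)
  = 3.455 × 0.04670 = 0.1613 mg/L
Convert: 0.1613 mg/L × 1000 = 161.3 ng/mL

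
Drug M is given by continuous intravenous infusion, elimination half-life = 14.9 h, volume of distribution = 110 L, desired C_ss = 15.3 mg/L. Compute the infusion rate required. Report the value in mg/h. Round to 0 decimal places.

k = ln2 / t½ = 0.693147 / 14.9 = 0.04652 h⁻¹
CL = k × Vd = 0.04652 × 110 = 5.117 L/h
At steady state, infusion rate R₀ = Css × CL = 15.3 × 5.117 = 78.29 mg/h

78 mg/h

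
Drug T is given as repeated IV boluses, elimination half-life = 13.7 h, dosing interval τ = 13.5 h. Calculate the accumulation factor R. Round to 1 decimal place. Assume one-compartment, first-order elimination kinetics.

k = ln2 / t½ = 0.693147 / 13.7 = 0.05059 h⁻¹
e^(−kτ) = e^(−0.05059 × 13.5) = 0.5051
Accumulation ratio R = 1 / (1 − e^(−kτ)) = 1 / (1 − 0.5051) = 2.021

2.0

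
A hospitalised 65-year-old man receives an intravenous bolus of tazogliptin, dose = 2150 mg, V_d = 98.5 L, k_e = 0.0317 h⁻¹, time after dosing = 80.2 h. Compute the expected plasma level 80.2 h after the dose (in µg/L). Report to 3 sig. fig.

1720 µg/L

C₀ = Dose / Vd = 2150 / 98.5 = 21.83 mg/L
C = C₀ · e^(−k·t) = 21.83 × e^(−0.03170 × 80.2)
  = 21.83 × 0.07868 = 1.718 mg/L
Convert: 1.718 mg/L × 1000 = 1718 µg/L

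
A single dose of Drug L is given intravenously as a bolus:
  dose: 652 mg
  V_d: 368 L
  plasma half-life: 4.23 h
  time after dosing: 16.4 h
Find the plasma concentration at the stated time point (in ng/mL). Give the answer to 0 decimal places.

C₀ = Dose / Vd = 652.0 / 368 = 1.772 mg/L
k = ln2 / t½ = 0.693147 / 4.23 = 0.1639 h⁻¹
C = C₀ · e^(−k·t) = 1.772 × e^(−0.1639 × 16.4)
  = 1.772 × 0.06802 = 0.1205 mg/L
Convert: 0.1205 mg/L × 1000 = 120.5 ng/mL

121 ng/mL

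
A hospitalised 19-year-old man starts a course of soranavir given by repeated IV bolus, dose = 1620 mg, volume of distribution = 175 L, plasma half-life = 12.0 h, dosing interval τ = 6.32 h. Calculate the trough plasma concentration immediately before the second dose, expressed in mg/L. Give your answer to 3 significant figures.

C₀ per dose = Dose / Vd = 1620 / 175 = 9.257 mg/L
k = ln2 / t½ = 0.693147 / 12.0 = 0.05776 h⁻¹
Fraction remaining after one interval: r = e^(−kτ) = e^(−0.05776 × 6.32) = 0.6942
Before dose 2, 1 dose has been given (aged 1τ).
C_trough = C₀ × r = 9.257 × 0.6942 = 6.426 mg/L

6.43 mg/L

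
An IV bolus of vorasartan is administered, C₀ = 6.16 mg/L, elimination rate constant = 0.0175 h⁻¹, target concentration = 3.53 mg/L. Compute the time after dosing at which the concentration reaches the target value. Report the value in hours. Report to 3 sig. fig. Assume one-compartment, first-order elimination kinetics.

31.8 h

t = ln(C₀ / C) / k = ln(6.160 / 3.53) / 0.01750
  = ln(1.745) / 0.01750 = 0.5568 / 0.01750 = 31.82 h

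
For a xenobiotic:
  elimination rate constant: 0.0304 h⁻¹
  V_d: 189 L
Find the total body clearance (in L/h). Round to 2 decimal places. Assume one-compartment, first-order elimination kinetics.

5.75 L/h

CL = k × Vd = 0.0304 × 189 = 5.746 L/h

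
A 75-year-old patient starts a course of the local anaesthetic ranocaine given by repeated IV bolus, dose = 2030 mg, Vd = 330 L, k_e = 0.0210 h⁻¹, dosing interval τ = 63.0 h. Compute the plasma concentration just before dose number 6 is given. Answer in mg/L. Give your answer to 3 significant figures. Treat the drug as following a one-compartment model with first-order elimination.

2.23 mg/L

C₀ per dose = Dose / Vd = 2030 / 330 = 6.152 mg/L
Fraction remaining after one interval: r = e^(−kτ) = e^(−0.02100 × 63.0) = 0.2663
Before dose 6, 5 doses have been given (aged 1τ, 2τ, 3τ, 4τ, 5τ).
C_trough = C₀ × (r + r² + … + r^5) = C₀ × r(1−r^5)/(1−r)
        = 6.152 × 0.2663 × (1 − 0.001339) / (1 − 0.2663) = 2.230 mg/L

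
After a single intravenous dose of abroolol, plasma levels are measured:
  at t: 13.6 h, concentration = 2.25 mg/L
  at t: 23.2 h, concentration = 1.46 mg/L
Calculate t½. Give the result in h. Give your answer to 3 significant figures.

k = ln(C₁/C₂) / (t₂ − t₁) = ln(2.25/1.46) / (23.2 − 13.6)
  = 0.4325 / 9.600 = 0.04505 h⁻¹
t½ = ln2 / k = 0.693147 / 0.04505 = 15.39 h

15.4 h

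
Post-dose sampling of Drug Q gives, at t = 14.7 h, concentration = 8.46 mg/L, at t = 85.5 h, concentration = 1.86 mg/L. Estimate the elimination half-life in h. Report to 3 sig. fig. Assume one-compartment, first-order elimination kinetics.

32.4 h

k = ln(C₁/C₂) / (t₂ − t₁) = ln(8.46/1.86) / (85.5 − 14.7)
  = 1.515 / 70.80 = 0.02140 h⁻¹
t½ = ln2 / k = 0.693147 / 0.02140 = 32.39 h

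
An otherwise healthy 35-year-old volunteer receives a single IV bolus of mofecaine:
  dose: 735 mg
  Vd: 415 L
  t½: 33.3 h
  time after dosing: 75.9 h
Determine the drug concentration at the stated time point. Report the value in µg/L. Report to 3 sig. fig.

365 µg/L

C₀ = Dose / Vd = 735.0 / 415 = 1.771 mg/L
k = ln2 / t½ = 0.693147 / 33.3 = 0.02082 h⁻¹
C = C₀ · e^(−k·t) = 1.771 × e^(−0.02082 × 75.9)
  = 1.771 × 0.2059 = 0.3646 mg/L
Convert: 0.3646 mg/L × 1000 = 364.6 µg/L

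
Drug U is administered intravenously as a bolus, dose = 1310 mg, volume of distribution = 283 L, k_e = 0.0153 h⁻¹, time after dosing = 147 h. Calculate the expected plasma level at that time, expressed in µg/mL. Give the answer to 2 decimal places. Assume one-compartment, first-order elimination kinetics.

0.49 µg/mL

C₀ = Dose / Vd = 1310 / 283 = 4.629 mg/L
C = C₀ · e^(−k·t) = 4.629 × e^(−0.01530 × 147)
  = 4.629 × 0.1055 = 0.4884 mg/L
(0.4884 mg/L = 0.4884 µg/mL)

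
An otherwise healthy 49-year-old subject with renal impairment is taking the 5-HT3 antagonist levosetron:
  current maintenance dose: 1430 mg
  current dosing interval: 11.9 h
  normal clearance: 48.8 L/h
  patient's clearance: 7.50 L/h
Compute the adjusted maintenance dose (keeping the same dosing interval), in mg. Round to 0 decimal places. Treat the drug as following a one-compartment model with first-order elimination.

220 mg

To keep the same average steady-state level, dosing rate must scale with clearance.
CL ratio = 7.50 / 48.8 = 0.1537
New dose (same interval) = 1430 × 0.1537 = 219.8 mg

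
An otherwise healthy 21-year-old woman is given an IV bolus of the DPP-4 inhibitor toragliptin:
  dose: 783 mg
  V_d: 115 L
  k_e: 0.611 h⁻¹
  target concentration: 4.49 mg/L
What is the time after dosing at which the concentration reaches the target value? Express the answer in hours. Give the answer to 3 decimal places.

0.681 h

C₀ = Dose / Vd = 783.0 / 115 = 6.809 mg/L
t = ln(C₀ / C) / k = ln(6.809 / 4.49) / 0.6110
  = ln(1.516) / 0.6110 = 0.4161 / 0.6110 = 0.6810 h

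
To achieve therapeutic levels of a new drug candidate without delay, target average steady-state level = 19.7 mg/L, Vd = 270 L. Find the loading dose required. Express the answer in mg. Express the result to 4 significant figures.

5319 mg

LD = Css × Vd = 19.7 × 270 = 5319 mg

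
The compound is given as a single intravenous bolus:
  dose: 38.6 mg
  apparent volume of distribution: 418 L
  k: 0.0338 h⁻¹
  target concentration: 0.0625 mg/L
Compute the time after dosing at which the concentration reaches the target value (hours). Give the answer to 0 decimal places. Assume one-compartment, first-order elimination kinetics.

12 h

C₀ = Dose / Vd = 38.60 / 418 = 0.09234 mg/L
t = ln(C₀ / C) / k = ln(0.09234 / 0.0625) / 0.03380
  = ln(1.477) / 0.03380 = 0.3900 / 0.03380 = 11.54 h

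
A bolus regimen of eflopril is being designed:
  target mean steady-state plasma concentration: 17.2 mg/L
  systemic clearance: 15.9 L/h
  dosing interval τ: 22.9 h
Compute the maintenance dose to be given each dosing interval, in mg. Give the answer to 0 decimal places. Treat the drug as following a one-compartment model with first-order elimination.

6263 mg

At steady state, Dose/τ = Css × CL.
Dose = Css × CL × τ = 17.2 × 15.90 × 22.9 = 6263 mg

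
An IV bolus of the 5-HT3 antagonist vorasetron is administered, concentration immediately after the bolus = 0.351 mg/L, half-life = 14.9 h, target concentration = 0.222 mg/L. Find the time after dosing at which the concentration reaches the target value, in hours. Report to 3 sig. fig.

k = ln2 / t½ = 0.693147 / 14.9 = 0.04652 h⁻¹
t = ln(C₀ / C) / k = ln(0.3510 / 0.222) / 0.04652
  = ln(1.581) / 0.04652 = 0.4581 / 0.04652 = 9.847 h

9.85 h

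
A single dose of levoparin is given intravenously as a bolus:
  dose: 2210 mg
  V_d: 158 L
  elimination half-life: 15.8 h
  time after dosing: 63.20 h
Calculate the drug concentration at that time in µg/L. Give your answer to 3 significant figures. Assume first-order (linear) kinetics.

C₀ = Dose / Vd = 2210 / 158 = 13.99 mg/L
k = ln2 / t½ = 0.693147 / 15.8 = 0.04387 h⁻¹
t / t½ = 63.20 / 15.8 = 4 half-lives
C = C₀ × (1/2)^4 = 13.99 × 0.06250 = 0.8744 mg/L
Convert: 0.8744 mg/L × 1000 = 874.4 µg/L

874 µg/L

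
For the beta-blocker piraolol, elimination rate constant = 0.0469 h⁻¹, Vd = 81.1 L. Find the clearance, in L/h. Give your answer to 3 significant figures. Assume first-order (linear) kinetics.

CL = k × Vd = 0.0469 × 81.1 = 3.804 L/h

3.80 L/h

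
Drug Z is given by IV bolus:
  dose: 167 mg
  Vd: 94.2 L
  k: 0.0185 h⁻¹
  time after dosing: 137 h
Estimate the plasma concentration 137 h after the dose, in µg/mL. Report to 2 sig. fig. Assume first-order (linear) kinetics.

C₀ = Dose / Vd = 167.0 / 94.2 = 1.773 mg/L
C = C₀ · e^(−k·t) = 1.773 × e^(−0.01850 × 137)
  = 1.773 × 0.07930 = 0.1406 mg/L
(0.1406 mg/L = 0.1406 µg/mL)

0.14 µg/mL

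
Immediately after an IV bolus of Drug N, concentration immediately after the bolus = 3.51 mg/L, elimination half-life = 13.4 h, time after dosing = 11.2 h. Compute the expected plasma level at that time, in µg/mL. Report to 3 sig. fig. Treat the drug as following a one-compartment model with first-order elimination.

1.97 µg/mL

k = ln2 / t½ = 0.693147 / 13.4 = 0.05173 h⁻¹
C = C₀ · e^(−k·t) = 3.510 × e^(−0.05173 × 11.2)
  = 3.510 × 0.5602 = 1.966 mg/L
(1.966 mg/L = 1.966 µg/mL)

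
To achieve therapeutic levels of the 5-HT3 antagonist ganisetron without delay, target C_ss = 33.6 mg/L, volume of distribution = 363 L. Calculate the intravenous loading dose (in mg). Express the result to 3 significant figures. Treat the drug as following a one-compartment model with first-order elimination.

LD = Css × Vd = 33.6 × 363 = 12200 mg

12200 mg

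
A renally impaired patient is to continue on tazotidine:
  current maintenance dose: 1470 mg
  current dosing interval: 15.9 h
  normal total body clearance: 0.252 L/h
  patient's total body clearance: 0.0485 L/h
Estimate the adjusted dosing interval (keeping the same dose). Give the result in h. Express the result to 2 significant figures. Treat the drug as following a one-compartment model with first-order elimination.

To keep the same average steady-state level, dosing rate must scale with clearance.
CL ratio = 0.0485 / 0.252 = 0.1925
New interval (same dose) = 15.9 / 0.1925 = 82.60 h

83 h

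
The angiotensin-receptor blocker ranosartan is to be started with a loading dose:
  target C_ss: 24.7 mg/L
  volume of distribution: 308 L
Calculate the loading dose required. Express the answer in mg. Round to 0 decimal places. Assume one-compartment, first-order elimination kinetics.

LD = Css × Vd = 24.7 × 308 = 7608 mg

7608 mg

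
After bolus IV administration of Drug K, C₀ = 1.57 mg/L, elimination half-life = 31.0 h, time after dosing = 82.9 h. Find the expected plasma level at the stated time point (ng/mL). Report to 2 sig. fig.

250 ng/mL

k = ln2 / t½ = 0.693147 / 31.0 = 0.02236 h⁻¹
C = C₀ · e^(−k·t) = 1.570 × e^(−0.02236 × 82.9)
  = 1.570 × 0.1567 = 0.2460 mg/L
Convert: 0.2460 mg/L × 1000 = 246.0 ng/mL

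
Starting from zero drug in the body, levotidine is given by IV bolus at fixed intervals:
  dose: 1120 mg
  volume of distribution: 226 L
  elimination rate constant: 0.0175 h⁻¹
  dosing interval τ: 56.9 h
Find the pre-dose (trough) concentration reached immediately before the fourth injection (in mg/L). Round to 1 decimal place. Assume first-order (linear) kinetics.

C₀ per dose = Dose / Vd = 1120 / 226 = 4.956 mg/L
Fraction remaining after one interval: r = e^(−kτ) = e^(−0.01750 × 56.9) = 0.3694
Before dose 4, 3 doses have been given (aged 1τ, 2τ, 3τ).
C_trough = C₀ × (r + r² + … + r^3) = C₀ × r(1−r^3)/(1−r)
        = 4.956 × 0.3694 × (1 − 0.05041) / (1 − 0.3694) = 2.757 mg/L

2.8 mg/L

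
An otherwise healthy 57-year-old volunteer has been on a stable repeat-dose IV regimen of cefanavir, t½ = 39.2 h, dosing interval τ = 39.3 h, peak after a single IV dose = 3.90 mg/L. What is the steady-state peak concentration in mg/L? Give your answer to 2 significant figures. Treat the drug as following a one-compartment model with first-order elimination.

k = ln2 / t½ = 0.693147 / 39.2 = 0.01768 h⁻¹
e^(−kτ) = e^(−0.01768 × 39.3) = 0.4992
Accumulation ratio R = 1 / (1 − e^(−kτ)) = 1 / (1 − 0.4992) = 1.997
Steady-state peak = C₀ × R = 3.90 × 1.997 = 7.788 mg/L

7.8 mg/L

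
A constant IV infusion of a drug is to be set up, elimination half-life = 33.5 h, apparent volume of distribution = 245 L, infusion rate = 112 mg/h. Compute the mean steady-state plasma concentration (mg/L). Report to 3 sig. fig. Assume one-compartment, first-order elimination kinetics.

22.1 mg/L

k = ln2 / t½ = 0.693147 / 33.5 = 0.02069 h⁻¹
CL = k × Vd = 0.02069 × 245 = 5.069 L/h
At steady state Css = R₀ / CL = 112 / 5.069 = 22.10 mg/L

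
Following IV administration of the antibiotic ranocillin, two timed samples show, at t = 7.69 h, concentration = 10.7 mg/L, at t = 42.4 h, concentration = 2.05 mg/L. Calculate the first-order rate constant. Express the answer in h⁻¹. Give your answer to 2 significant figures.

k = ln(C₁/C₂) / (t₂ − t₁) = ln(10.7/2.05) / (42.4 − 7.69)
  = 1.652 / 34.71 = 0.04759 h⁻¹

0.048 h⁻¹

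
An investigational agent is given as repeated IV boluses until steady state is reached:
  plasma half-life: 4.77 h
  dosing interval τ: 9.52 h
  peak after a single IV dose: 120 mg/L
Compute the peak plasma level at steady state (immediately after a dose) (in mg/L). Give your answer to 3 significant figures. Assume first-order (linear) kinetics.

k = ln2 / t½ = 0.693147 / 4.77 = 0.1453 h⁻¹
e^(−kτ) = e^(−0.1453 × 9.52) = 0.2508
Accumulation ratio R = 1 / (1 − e^(−kτ)) = 1 / (1 − 0.2508) = 1.335
Steady-state peak = C₀ × R = 120 × 1.335 = 160.2 mg/L

160 mg/L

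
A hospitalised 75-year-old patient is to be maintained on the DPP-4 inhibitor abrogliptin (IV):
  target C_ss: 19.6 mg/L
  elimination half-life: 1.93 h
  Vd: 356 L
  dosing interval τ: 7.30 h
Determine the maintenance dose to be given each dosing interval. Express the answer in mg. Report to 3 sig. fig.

18300 mg

k = ln2 / t½ = 0.693147 / 1.93 = 0.3591 h⁻¹
CL = k × Vd = 0.3591 × 356 = 127.8 L/h
At steady state, Dose/τ = Css × CL.
Dose = Css × CL × τ = 19.6 × 127.8 × 7.30 = 18290 mg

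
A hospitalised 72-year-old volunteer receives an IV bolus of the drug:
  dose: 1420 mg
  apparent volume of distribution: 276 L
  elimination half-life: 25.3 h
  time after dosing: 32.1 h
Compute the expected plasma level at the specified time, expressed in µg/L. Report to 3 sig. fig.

C₀ = Dose / Vd = 1420 / 276 = 5.145 mg/L
k = ln2 / t½ = 0.693147 / 25.3 = 0.02740 h⁻¹
C = C₀ · e^(−k·t) = 5.145 × e^(−0.02740 × 32.1)
  = 5.145 × 0.4150 = 2.135 mg/L
Convert: 2.135 mg/L × 1000 = 2135 µg/L

2140 µg/L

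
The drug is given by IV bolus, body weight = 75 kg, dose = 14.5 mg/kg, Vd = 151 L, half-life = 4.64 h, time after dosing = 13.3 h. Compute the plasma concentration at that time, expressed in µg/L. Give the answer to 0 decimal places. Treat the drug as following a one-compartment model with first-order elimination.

988 µg/L

Total dose = 14.5 × 75 = 1088 mg
C₀ = Dose / Vd = 1088 / 151 = 7.205 mg/L
k = ln2 / t½ = 0.693147 / 4.64 = 0.1494 h⁻¹
C = C₀ · e^(−k·t) = 7.205 × e^(−0.1494 × 13.3)
  = 7.205 × 0.1371 = 0.9878 mg/L
Convert: 0.9878 mg/L × 1000 = 987.8 µg/L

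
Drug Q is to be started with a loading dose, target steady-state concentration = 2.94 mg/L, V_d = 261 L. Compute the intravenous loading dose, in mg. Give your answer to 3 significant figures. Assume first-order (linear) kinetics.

767 mg

LD = Css × Vd = 2.94 × 261 = 767.3 mg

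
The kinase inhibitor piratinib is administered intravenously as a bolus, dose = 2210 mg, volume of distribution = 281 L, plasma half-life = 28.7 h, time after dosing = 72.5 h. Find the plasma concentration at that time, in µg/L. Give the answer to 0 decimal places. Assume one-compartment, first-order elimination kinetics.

1365 µg/L

C₀ = Dose / Vd = 2210 / 281 = 7.865 mg/L
k = ln2 / t½ = 0.693147 / 28.7 = 0.02415 h⁻¹
C = C₀ · e^(−k·t) = 7.865 × e^(−0.02415 × 72.5)
  = 7.865 × 0.1736 = 1.365 mg/L
Convert: 1.365 mg/L × 1000 = 1365 µg/L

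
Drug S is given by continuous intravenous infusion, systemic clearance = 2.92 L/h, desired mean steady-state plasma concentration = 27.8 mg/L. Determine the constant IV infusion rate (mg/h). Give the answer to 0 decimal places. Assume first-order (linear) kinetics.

81 mg/h

At steady state, infusion rate R₀ = Css × CL = 27.8 × 2.920 = 81.18 mg/h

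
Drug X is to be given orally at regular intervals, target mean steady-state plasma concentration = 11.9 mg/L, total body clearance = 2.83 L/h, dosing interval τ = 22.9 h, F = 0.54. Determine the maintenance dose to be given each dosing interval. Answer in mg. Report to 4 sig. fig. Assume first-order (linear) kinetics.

At steady state, F × (Dose/τ) = Css × CL.
Dose = Css × CL × τ / F = 11.9 × 2.830 × 22.9 / 0.54 = 1428 mg

1428 mg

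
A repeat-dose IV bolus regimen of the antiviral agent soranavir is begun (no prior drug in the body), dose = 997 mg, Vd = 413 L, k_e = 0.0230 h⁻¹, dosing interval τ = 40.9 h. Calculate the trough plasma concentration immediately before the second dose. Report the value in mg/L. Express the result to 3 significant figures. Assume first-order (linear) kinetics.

C₀ per dose = Dose / Vd = 997 / 413 = 2.414 mg/L
Fraction remaining after one interval: r = e^(−kτ) = e^(−0.02300 × 40.9) = 0.3904
Before dose 2, 1 dose has been given (aged 1τ).
C_trough = C₀ × r = 2.414 × 0.3904 = 0.9424 mg/L

0.942 mg/L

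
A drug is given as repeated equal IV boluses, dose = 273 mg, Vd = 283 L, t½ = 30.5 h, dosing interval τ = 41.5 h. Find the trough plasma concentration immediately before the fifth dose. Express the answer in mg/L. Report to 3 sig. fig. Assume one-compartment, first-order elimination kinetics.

C₀ per dose = Dose / Vd = 273 / 283 = 0.9647 mg/L
k = ln2 / t½ = 0.693147 / 30.5 = 0.02273 h⁻¹
Fraction remaining after one interval: r = e^(−kτ) = e^(−0.02273 × 41.5) = 0.3893
Before dose 5, 4 doses have been given (aged 1τ, 2τ, 3τ, 4τ).
C_trough = C₀ × (r + r² + … + r^4) = C₀ × r(1−r^4)/(1−r)
        = 0.9647 × 0.3893 × (1 − 0.02297) / (1 − 0.3893) = 0.6008 mg/L

0.601 mg/L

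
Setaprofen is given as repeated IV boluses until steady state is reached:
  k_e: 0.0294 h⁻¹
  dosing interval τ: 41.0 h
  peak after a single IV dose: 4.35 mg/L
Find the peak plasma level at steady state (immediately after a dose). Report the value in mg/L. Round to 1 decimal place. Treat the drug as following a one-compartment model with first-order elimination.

6.2 mg/L

e^(−kτ) = e^(−0.02940 × 41.0) = 0.2996
Accumulation ratio R = 1 / (1 − e^(−kτ)) = 1 / (1 − 0.2996) = 1.428
Steady-state peak = C₀ × R = 4.35 × 1.428 = 6.212 mg/L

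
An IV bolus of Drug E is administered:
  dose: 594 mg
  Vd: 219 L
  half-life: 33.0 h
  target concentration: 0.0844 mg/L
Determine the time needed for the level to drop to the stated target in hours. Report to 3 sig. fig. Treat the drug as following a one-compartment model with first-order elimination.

C₀ = Dose / Vd = 594.0 / 219 = 2.712 mg/L
k = ln2 / t½ = 0.693147 / 33.0 = 0.02100 h⁻¹
t = ln(C₀ / C) / k = ln(2.712 / 0.0844) / 0.02100
  = ln(32.13) / 0.02100 = 3.470 / 0.02100 = 165.2 h

165 h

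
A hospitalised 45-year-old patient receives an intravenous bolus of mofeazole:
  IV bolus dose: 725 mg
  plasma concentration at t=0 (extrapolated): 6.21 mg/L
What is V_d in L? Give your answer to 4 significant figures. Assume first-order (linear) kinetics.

Vd = Dose / C₀ = 725.0 / 6.21 = 116.7 L

116.7 L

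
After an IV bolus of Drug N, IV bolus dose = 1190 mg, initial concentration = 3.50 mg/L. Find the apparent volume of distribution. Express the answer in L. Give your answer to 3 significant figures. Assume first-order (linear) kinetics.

Vd = Dose / C₀ = 1190 / 3.50 = 340.0 L

340 L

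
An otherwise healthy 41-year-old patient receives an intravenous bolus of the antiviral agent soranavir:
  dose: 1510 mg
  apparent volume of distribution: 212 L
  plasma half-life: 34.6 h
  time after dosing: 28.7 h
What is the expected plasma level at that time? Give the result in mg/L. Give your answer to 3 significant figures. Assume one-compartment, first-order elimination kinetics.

C₀ = Dose / Vd = 1510 / 212 = 7.123 mg/L
k = ln2 / t½ = 0.693147 / 34.6 = 0.02003 h⁻¹
C = C₀ · e^(−k·t) = 7.123 × e^(−0.02003 × 28.7)
  = 7.123 × 0.5628 = 4.009 mg/L

4.01 mg/L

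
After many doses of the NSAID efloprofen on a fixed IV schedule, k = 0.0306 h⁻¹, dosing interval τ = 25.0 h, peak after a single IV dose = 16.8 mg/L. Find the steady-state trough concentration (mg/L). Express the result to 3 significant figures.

14.6 mg/L

e^(−kτ) = e^(−0.03060 × 25.0) = 0.4653
Accumulation ratio R = 1 / (1 − e^(−kτ)) = 1 / (1 − 0.4653) = 1.870
Steady-state trough = C₀ × R × e^(−kτ) = 16.8 × 1.870 × 0.4653 = 14.62 mg/L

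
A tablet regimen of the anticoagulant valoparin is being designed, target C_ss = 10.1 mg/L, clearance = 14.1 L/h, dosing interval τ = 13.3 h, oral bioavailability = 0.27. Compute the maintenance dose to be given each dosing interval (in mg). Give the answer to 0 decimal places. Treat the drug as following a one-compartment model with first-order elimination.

7015 mg

At steady state, F × (Dose/τ) = Css × CL.
Dose = Css × CL × τ / F = 10.1 × 14.10 × 13.3 / 0.27 = 7015 mg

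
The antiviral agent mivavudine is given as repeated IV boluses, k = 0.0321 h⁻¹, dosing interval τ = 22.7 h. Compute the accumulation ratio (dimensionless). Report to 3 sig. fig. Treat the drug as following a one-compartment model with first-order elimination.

e^(−kτ) = e^(−0.03210 × 22.7) = 0.4826
Accumulation ratio R = 1 / (1 − e^(−kτ)) = 1 / (1 − 0.4826) = 1.933

1.93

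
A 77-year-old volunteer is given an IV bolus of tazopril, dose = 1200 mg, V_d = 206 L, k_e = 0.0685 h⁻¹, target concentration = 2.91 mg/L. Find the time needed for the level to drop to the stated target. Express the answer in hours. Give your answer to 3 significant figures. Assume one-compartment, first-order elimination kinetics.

C₀ = Dose / Vd = 1200 / 206 = 5.825 mg/L
t = ln(C₀ / C) / k = ln(5.825 / 2.91) / 0.06850
  = ln(2.002) / 0.06850 = 0.6941 / 0.06850 = 10.13 h

10.1 h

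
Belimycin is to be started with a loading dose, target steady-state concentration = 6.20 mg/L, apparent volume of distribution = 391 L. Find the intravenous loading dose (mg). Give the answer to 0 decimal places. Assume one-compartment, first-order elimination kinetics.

2424 mg

LD = Css × Vd = 6.20 × 391 = 2424 mg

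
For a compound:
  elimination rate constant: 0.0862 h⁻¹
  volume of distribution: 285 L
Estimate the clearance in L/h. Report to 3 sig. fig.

CL = k × Vd = 0.0862 × 285 = 24.57 L/h

24.6 L/h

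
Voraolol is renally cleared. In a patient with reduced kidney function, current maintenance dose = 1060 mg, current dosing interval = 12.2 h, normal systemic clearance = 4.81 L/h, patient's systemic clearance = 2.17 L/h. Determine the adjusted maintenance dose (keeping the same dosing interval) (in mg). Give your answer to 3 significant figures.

To keep the same average steady-state level, dosing rate must scale with clearance.
CL ratio = 2.17 / 4.81 = 0.4511
New dose (same interval) = 1060 × 0.4511 = 478.2 mg

478 mg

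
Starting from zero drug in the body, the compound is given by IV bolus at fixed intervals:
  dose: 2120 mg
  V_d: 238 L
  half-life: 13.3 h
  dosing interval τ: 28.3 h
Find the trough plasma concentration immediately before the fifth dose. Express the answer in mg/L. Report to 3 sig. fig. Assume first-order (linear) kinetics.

C₀ per dose = Dose / Vd = 2120 / 238 = 8.908 mg/L
k = ln2 / t½ = 0.693147 / 13.3 = 0.05212 h⁻¹
Fraction remaining after one interval: r = e^(−kτ) = e^(−0.05212 × 28.3) = 0.2288
Before dose 5, 4 doses have been given (aged 1τ, 2τ, 3τ, 4τ).
C_trough = C₀ × (r + r² + … + r^4) = C₀ × r(1−r^4)/(1−r)
        = 8.908 × 0.2288 × (1 − 0.002740) / (1 − 0.2288) = 2.636 mg/L

2.64 mg/L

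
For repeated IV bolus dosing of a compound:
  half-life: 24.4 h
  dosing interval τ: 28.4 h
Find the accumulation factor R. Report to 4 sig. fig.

k = ln2 / t½ = 0.693147 / 24.4 = 0.02841 h⁻¹
e^(−kτ) = e^(−0.02841 × 28.4) = 0.4463
Accumulation ratio R = 1 / (1 − e^(−kτ)) = 1 / (1 − 0.4463) = 1.806

1.806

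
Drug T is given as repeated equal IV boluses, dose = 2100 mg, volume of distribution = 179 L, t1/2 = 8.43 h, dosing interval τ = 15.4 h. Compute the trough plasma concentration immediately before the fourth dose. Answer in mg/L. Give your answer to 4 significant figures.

4.502 mg/L

C₀ per dose = Dose / Vd = 2100 / 179 = 11.73 mg/L
k = ln2 / t½ = 0.693147 / 8.43 = 0.08222 h⁻¹
Fraction remaining after one interval: r = e^(−kτ) = e^(−0.08222 × 15.4) = 0.2819
Before dose 4, 3 doses have been given (aged 1τ, 2τ, 3τ).
C_trough = C₀ × (r + r² + … + r^3) = C₀ × r(1−r^3)/(1−r)
        = 11.73 × 0.2819 × (1 − 0.02240) / (1 − 0.2819) = 4.502 mg/L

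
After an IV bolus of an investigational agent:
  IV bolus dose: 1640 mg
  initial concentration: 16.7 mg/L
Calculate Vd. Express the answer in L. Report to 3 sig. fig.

Vd = Dose / C₀ = 1640 / 16.7 = 98.20 L

98.2 L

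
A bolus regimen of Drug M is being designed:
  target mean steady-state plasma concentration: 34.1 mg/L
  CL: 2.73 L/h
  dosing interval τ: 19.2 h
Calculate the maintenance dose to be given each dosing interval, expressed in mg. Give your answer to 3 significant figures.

At steady state, Dose/τ = Css × CL.
Dose = Css × CL × τ = 34.1 × 2.730 × 19.2 = 1787 mg

1790 mg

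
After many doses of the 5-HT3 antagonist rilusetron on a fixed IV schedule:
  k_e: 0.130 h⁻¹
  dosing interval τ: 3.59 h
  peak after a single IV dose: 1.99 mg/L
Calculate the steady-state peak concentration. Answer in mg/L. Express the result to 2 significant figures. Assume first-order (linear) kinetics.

5.3 mg/L

e^(−kτ) = e^(−0.1300 × 3.59) = 0.6271
Accumulation ratio R = 1 / (1 − e^(−kτ)) = 1 / (1 − 0.6271) = 2.682
Steady-state peak = C₀ × R = 1.99 × 2.682 = 5.337 mg/L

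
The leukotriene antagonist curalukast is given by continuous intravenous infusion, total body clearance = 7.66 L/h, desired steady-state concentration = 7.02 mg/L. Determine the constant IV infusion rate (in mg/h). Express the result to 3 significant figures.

53.8 mg/h

At steady state, infusion rate R₀ = Css × CL = 7.02 × 7.660 = 53.77 mg/h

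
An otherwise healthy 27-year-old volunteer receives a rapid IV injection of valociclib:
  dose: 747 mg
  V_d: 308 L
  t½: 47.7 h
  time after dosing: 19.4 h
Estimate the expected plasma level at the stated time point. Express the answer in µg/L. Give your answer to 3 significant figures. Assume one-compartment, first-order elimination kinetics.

1830 µg/L

C₀ = Dose / Vd = 747.0 / 308 = 2.425 mg/L
k = ln2 / t½ = 0.693147 / 47.7 = 0.01453 h⁻¹
C = C₀ · e^(−k·t) = 2.425 × e^(−0.01453 × 19.4)
  = 2.425 × 0.7544 = 1.829 mg/L
Convert: 1.829 mg/L × 1000 = 1829 µg/L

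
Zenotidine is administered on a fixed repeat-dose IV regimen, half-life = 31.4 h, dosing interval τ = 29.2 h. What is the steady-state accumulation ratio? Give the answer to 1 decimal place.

2.1

k = ln2 / t½ = 0.693147 / 31.4 = 0.02207 h⁻¹
e^(−kτ) = e^(−0.02207 × 29.2) = 0.5250
Accumulation ratio R = 1 / (1 − e^(−kτ)) = 1 / (1 − 0.5250) = 2.105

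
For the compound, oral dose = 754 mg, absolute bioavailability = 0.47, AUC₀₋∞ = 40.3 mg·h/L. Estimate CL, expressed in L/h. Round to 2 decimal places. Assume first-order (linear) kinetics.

8.79 L/h

CL = F·Dose / AUC = 0.47 × 754 / 40.3 = 8.794 L/h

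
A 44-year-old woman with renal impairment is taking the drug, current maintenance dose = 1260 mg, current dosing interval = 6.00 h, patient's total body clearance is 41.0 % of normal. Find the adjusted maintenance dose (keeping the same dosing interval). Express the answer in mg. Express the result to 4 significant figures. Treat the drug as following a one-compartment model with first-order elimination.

516.6 mg

To keep the same average steady-state level, dosing rate must scale with clearance.
CL ratio = 41.0 / 100 = 0.4100
New dose (same interval) = 1260 × 0.4100 = 516.6 mg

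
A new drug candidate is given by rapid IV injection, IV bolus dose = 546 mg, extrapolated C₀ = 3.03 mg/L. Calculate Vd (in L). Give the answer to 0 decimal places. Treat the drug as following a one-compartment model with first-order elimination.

180 L

Vd = Dose / C₀ = 546.0 / 3.03 = 180.2 L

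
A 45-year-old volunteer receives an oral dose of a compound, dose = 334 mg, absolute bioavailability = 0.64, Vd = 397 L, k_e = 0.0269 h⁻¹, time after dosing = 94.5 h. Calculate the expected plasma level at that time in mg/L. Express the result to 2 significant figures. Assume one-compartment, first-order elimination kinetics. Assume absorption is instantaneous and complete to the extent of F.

0.042 mg/L

Amount reaching circulation = F × Dose = 0.64 × 334.0 = 213.8 mg
C₀ = F·Dose / Vd = 213.8 / 397 = 0.5385 mg/L
C = C₀ · e^(−k·t) = 0.5385 × e^(−0.02690 × 94.5)
  = 0.5385 × 0.07870 = 0.04238 mg/L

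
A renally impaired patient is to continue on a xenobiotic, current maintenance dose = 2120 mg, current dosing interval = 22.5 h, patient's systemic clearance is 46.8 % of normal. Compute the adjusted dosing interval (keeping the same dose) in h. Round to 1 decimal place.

48.1 h

To keep the same average steady-state level, dosing rate must scale with clearance.
CL ratio = 46.8 / 100 = 0.4680
New interval (same dose) = 22.5 / 0.4680 = 48.08 h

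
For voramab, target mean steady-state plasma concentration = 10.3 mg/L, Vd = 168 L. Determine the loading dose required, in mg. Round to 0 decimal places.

LD = Css × Vd = 10.3 × 168 = 1730 mg

1730 mg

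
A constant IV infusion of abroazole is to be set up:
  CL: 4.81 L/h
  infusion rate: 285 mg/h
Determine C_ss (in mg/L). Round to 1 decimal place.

59.3 mg/L

At steady state Css = R₀ / CL = 285 / 4.810 = 59.25 mg/L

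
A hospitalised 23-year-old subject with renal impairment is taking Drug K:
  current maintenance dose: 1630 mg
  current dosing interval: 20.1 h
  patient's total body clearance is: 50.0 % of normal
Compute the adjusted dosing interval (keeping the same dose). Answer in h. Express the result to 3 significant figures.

To keep the same average steady-state level, dosing rate must scale with clearance.
CL ratio = 50.0 / 100 = 0.5000
New interval (same dose) = 20.1 / 0.5000 = 40.20 h

40.2 h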